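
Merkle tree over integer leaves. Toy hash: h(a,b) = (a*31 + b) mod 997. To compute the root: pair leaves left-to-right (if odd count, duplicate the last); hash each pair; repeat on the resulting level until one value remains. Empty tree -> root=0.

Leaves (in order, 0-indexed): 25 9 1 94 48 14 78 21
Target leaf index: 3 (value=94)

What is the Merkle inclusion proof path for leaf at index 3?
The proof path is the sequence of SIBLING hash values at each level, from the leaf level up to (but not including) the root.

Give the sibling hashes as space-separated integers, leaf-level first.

L0 (leaves): [25, 9, 1, 94, 48, 14, 78, 21], target index=3
L1: h(25,9)=(25*31+9)%997=784 [pair 0] h(1,94)=(1*31+94)%997=125 [pair 1] h(48,14)=(48*31+14)%997=505 [pair 2] h(78,21)=(78*31+21)%997=445 [pair 3] -> [784, 125, 505, 445]
  Sibling for proof at L0: 1
L2: h(784,125)=(784*31+125)%997=501 [pair 0] h(505,445)=(505*31+445)%997=148 [pair 1] -> [501, 148]
  Sibling for proof at L1: 784
L3: h(501,148)=(501*31+148)%997=724 [pair 0] -> [724]
  Sibling for proof at L2: 148
Root: 724
Proof path (sibling hashes from leaf to root): [1, 784, 148]

Answer: 1 784 148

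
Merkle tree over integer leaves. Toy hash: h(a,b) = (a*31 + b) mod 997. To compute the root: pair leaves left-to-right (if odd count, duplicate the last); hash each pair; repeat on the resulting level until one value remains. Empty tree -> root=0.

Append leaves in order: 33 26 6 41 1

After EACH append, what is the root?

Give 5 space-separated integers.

Answer: 33 52 807 842 207

Derivation:
After append 33 (leaves=[33]):
  L0: [33]
  root=33
After append 26 (leaves=[33, 26]):
  L0: [33, 26]
  L1: h(33,26)=(33*31+26)%997=52 -> [52]
  root=52
After append 6 (leaves=[33, 26, 6]):
  L0: [33, 26, 6]
  L1: h(33,26)=(33*31+26)%997=52 h(6,6)=(6*31+6)%997=192 -> [52, 192]
  L2: h(52,192)=(52*31+192)%997=807 -> [807]
  root=807
After append 41 (leaves=[33, 26, 6, 41]):
  L0: [33, 26, 6, 41]
  L1: h(33,26)=(33*31+26)%997=52 h(6,41)=(6*31+41)%997=227 -> [52, 227]
  L2: h(52,227)=(52*31+227)%997=842 -> [842]
  root=842
After append 1 (leaves=[33, 26, 6, 41, 1]):
  L0: [33, 26, 6, 41, 1]
  L1: h(33,26)=(33*31+26)%997=52 h(6,41)=(6*31+41)%997=227 h(1,1)=(1*31+1)%997=32 -> [52, 227, 32]
  L2: h(52,227)=(52*31+227)%997=842 h(32,32)=(32*31+32)%997=27 -> [842, 27]
  L3: h(842,27)=(842*31+27)%997=207 -> [207]
  root=207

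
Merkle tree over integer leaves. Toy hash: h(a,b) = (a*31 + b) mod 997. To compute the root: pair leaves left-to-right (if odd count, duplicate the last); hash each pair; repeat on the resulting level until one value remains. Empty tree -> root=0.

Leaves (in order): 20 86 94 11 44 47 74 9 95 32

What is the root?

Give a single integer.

L0: [20, 86, 94, 11, 44, 47, 74, 9, 95, 32]
L1: h(20,86)=(20*31+86)%997=706 h(94,11)=(94*31+11)%997=931 h(44,47)=(44*31+47)%997=414 h(74,9)=(74*31+9)%997=309 h(95,32)=(95*31+32)%997=983 -> [706, 931, 414, 309, 983]
L2: h(706,931)=(706*31+931)%997=883 h(414,309)=(414*31+309)%997=182 h(983,983)=(983*31+983)%997=549 -> [883, 182, 549]
L3: h(883,182)=(883*31+182)%997=636 h(549,549)=(549*31+549)%997=619 -> [636, 619]
L4: h(636,619)=(636*31+619)%997=395 -> [395]

Answer: 395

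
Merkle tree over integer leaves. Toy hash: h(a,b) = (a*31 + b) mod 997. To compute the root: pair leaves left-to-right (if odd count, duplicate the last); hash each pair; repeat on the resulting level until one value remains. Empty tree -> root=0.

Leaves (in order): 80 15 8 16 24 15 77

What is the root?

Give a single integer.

Answer: 189

Derivation:
L0: [80, 15, 8, 16, 24, 15, 77]
L1: h(80,15)=(80*31+15)%997=501 h(8,16)=(8*31+16)%997=264 h(24,15)=(24*31+15)%997=759 h(77,77)=(77*31+77)%997=470 -> [501, 264, 759, 470]
L2: h(501,264)=(501*31+264)%997=840 h(759,470)=(759*31+470)%997=71 -> [840, 71]
L3: h(840,71)=(840*31+71)%997=189 -> [189]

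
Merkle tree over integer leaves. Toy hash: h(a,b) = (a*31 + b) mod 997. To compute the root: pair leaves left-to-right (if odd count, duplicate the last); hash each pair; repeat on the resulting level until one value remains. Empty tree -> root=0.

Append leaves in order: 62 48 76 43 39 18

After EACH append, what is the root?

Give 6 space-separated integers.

Answer: 62 973 691 658 514 839

Derivation:
After append 62 (leaves=[62]):
  L0: [62]
  root=62
After append 48 (leaves=[62, 48]):
  L0: [62, 48]
  L1: h(62,48)=(62*31+48)%997=973 -> [973]
  root=973
After append 76 (leaves=[62, 48, 76]):
  L0: [62, 48, 76]
  L1: h(62,48)=(62*31+48)%997=973 h(76,76)=(76*31+76)%997=438 -> [973, 438]
  L2: h(973,438)=(973*31+438)%997=691 -> [691]
  root=691
After append 43 (leaves=[62, 48, 76, 43]):
  L0: [62, 48, 76, 43]
  L1: h(62,48)=(62*31+48)%997=973 h(76,43)=(76*31+43)%997=405 -> [973, 405]
  L2: h(973,405)=(973*31+405)%997=658 -> [658]
  root=658
After append 39 (leaves=[62, 48, 76, 43, 39]):
  L0: [62, 48, 76, 43, 39]
  L1: h(62,48)=(62*31+48)%997=973 h(76,43)=(76*31+43)%997=405 h(39,39)=(39*31+39)%997=251 -> [973, 405, 251]
  L2: h(973,405)=(973*31+405)%997=658 h(251,251)=(251*31+251)%997=56 -> [658, 56]
  L3: h(658,56)=(658*31+56)%997=514 -> [514]
  root=514
After append 18 (leaves=[62, 48, 76, 43, 39, 18]):
  L0: [62, 48, 76, 43, 39, 18]
  L1: h(62,48)=(62*31+48)%997=973 h(76,43)=(76*31+43)%997=405 h(39,18)=(39*31+18)%997=230 -> [973, 405, 230]
  L2: h(973,405)=(973*31+405)%997=658 h(230,230)=(230*31+230)%997=381 -> [658, 381]
  L3: h(658,381)=(658*31+381)%997=839 -> [839]
  root=839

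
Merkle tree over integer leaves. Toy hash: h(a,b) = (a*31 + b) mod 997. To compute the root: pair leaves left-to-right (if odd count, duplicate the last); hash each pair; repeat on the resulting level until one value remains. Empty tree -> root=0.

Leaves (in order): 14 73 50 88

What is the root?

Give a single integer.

Answer: 406

Derivation:
L0: [14, 73, 50, 88]
L1: h(14,73)=(14*31+73)%997=507 h(50,88)=(50*31+88)%997=641 -> [507, 641]
L2: h(507,641)=(507*31+641)%997=406 -> [406]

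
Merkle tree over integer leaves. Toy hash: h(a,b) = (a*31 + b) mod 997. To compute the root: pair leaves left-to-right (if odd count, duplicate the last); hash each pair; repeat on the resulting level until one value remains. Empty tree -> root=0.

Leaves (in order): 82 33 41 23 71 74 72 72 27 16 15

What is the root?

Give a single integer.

Answer: 548

Derivation:
L0: [82, 33, 41, 23, 71, 74, 72, 72, 27, 16, 15]
L1: h(82,33)=(82*31+33)%997=581 h(41,23)=(41*31+23)%997=297 h(71,74)=(71*31+74)%997=281 h(72,72)=(72*31+72)%997=310 h(27,16)=(27*31+16)%997=853 h(15,15)=(15*31+15)%997=480 -> [581, 297, 281, 310, 853, 480]
L2: h(581,297)=(581*31+297)%997=362 h(281,310)=(281*31+310)%997=48 h(853,480)=(853*31+480)%997=4 -> [362, 48, 4]
L3: h(362,48)=(362*31+48)%997=303 h(4,4)=(4*31+4)%997=128 -> [303, 128]
L4: h(303,128)=(303*31+128)%997=548 -> [548]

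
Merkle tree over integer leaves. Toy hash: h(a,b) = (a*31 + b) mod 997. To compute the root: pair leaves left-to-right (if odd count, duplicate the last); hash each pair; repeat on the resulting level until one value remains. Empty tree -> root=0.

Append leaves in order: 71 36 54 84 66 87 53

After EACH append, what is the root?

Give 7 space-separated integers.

After append 71 (leaves=[71]):
  L0: [71]
  root=71
After append 36 (leaves=[71, 36]):
  L0: [71, 36]
  L1: h(71,36)=(71*31+36)%997=243 -> [243]
  root=243
After append 54 (leaves=[71, 36, 54]):
  L0: [71, 36, 54]
  L1: h(71,36)=(71*31+36)%997=243 h(54,54)=(54*31+54)%997=731 -> [243, 731]
  L2: h(243,731)=(243*31+731)%997=288 -> [288]
  root=288
After append 84 (leaves=[71, 36, 54, 84]):
  L0: [71, 36, 54, 84]
  L1: h(71,36)=(71*31+36)%997=243 h(54,84)=(54*31+84)%997=761 -> [243, 761]
  L2: h(243,761)=(243*31+761)%997=318 -> [318]
  root=318
After append 66 (leaves=[71, 36, 54, 84, 66]):
  L0: [71, 36, 54, 84, 66]
  L1: h(71,36)=(71*31+36)%997=243 h(54,84)=(54*31+84)%997=761 h(66,66)=(66*31+66)%997=118 -> [243, 761, 118]
  L2: h(243,761)=(243*31+761)%997=318 h(118,118)=(118*31+118)%997=785 -> [318, 785]
  L3: h(318,785)=(318*31+785)%997=673 -> [673]
  root=673
After append 87 (leaves=[71, 36, 54, 84, 66, 87]):
  L0: [71, 36, 54, 84, 66, 87]
  L1: h(71,36)=(71*31+36)%997=243 h(54,84)=(54*31+84)%997=761 h(66,87)=(66*31+87)%997=139 -> [243, 761, 139]
  L2: h(243,761)=(243*31+761)%997=318 h(139,139)=(139*31+139)%997=460 -> [318, 460]
  L3: h(318,460)=(318*31+460)%997=348 -> [348]
  root=348
After append 53 (leaves=[71, 36, 54, 84, 66, 87, 53]):
  L0: [71, 36, 54, 84, 66, 87, 53]
  L1: h(71,36)=(71*31+36)%997=243 h(54,84)=(54*31+84)%997=761 h(66,87)=(66*31+87)%997=139 h(53,53)=(53*31+53)%997=699 -> [243, 761, 139, 699]
  L2: h(243,761)=(243*31+761)%997=318 h(139,699)=(139*31+699)%997=23 -> [318, 23]
  L3: h(318,23)=(318*31+23)%997=908 -> [908]
  root=908

Answer: 71 243 288 318 673 348 908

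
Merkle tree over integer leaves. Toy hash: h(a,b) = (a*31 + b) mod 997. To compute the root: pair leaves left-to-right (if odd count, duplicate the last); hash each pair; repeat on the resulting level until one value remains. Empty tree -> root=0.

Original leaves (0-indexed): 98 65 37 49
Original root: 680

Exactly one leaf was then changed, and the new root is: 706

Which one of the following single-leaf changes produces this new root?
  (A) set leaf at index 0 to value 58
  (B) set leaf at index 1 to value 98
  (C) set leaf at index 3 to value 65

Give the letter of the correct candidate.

Answer: B

Derivation:
Original leaves: [98, 65, 37, 49]
Target new root: 706
Try each candidate change and compute the resulting root:
Candidate A: set leaf[0] = 58 -> leaves = [58, 65, 37, 49]
  L0: [58, 65, 37, 49]
  L1: h(58,65)=(58*31+65)%997=866 h(37,49)=(37*31+49)%997=199 -> [866, 199]
  L2: h(866,199)=(866*31+199)%997=126 -> [126]
  root = 126 != target 706
Candidate B: set leaf[1] = 98 -> leaves = [98, 98, 37, 49]
  L0: [98, 98, 37, 49]
  L1: h(98,98)=(98*31+98)%997=145 h(37,49)=(37*31+49)%997=199 -> [145, 199]
  L2: h(145,199)=(145*31+199)%997=706 -> [706]
  root = 706 == target 706  ** MATCH **
Candidate C: set leaf[3] = 65 -> leaves = [98, 65, 37, 65]
  L0: [98, 65, 37, 65]
  L1: h(98,65)=(98*31+65)%997=112 h(37,65)=(37*31+65)%997=215 -> [112, 215]
  L2: h(112,215)=(112*31+215)%997=696 -> [696]
  root = 696 != target 706
Candidate B produces the target root.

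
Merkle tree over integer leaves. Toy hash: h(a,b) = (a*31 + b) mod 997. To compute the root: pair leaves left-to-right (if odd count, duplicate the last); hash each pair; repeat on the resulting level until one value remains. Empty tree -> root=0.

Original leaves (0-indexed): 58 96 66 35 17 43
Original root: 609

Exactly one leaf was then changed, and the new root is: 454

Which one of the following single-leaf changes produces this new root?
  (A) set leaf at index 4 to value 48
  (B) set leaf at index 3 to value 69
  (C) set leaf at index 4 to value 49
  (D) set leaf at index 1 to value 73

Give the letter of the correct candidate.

Original leaves: [58, 96, 66, 35, 17, 43]
Target new root: 454
Try each candidate change and compute the resulting root:
Candidate A: set leaf[4] = 48 -> leaves = [58, 96, 66, 35, 48, 43]
  L0: [58, 96, 66, 35, 48, 43]
  L1: h(58,96)=(58*31+96)%997=897 h(66,35)=(66*31+35)%997=87 h(48,43)=(48*31+43)%997=534 -> [897, 87, 534]
  L2: h(897,87)=(897*31+87)%997=975 h(534,534)=(534*31+534)%997=139 -> [975, 139]
  L3: h(975,139)=(975*31+139)%997=454 -> [454]
  root = 454 == target 454  ** MATCH **
Candidate B: set leaf[3] = 69 -> leaves = [58, 96, 66, 69, 17, 43]
  L0: [58, 96, 66, 69, 17, 43]
  L1: h(58,96)=(58*31+96)%997=897 h(66,69)=(66*31+69)%997=121 h(17,43)=(17*31+43)%997=570 -> [897, 121, 570]
  L2: h(897,121)=(897*31+121)%997=12 h(570,570)=(570*31+570)%997=294 -> [12, 294]
  L3: h(12,294)=(12*31+294)%997=666 -> [666]
  root = 666 != target 454
Candidate C: set leaf[4] = 49 -> leaves = [58, 96, 66, 35, 49, 43]
  L0: [58, 96, 66, 35, 49, 43]
  L1: h(58,96)=(58*31+96)%997=897 h(66,35)=(66*31+35)%997=87 h(49,43)=(49*31+43)%997=565 -> [897, 87, 565]
  L2: h(897,87)=(897*31+87)%997=975 h(565,565)=(565*31+565)%997=134 -> [975, 134]
  L3: h(975,134)=(975*31+134)%997=449 -> [449]
  root = 449 != target 454
Candidate D: set leaf[1] = 73 -> leaves = [58, 73, 66, 35, 17, 43]
  L0: [58, 73, 66, 35, 17, 43]
  L1: h(58,73)=(58*31+73)%997=874 h(66,35)=(66*31+35)%997=87 h(17,43)=(17*31+43)%997=570 -> [874, 87, 570]
  L2: h(874,87)=(874*31+87)%997=262 h(570,570)=(570*31+570)%997=294 -> [262, 294]
  L3: h(262,294)=(262*31+294)%997=440 -> [440]
  root = 440 != target 454
Candidate A produces the target root.

Answer: A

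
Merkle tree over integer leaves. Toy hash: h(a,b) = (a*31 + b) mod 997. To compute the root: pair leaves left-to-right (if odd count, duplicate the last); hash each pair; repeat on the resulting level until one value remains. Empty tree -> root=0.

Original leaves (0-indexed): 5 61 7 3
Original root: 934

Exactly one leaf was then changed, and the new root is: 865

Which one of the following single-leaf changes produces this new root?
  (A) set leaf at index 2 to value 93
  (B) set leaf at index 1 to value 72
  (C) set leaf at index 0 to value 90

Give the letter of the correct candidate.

Original leaves: [5, 61, 7, 3]
Target new root: 865
Try each candidate change and compute the resulting root:
Candidate A: set leaf[2] = 93 -> leaves = [5, 61, 93, 3]
  L0: [5, 61, 93, 3]
  L1: h(5,61)=(5*31+61)%997=216 h(93,3)=(93*31+3)%997=892 -> [216, 892]
  L2: h(216,892)=(216*31+892)%997=609 -> [609]
  root = 609 != target 865
Candidate B: set leaf[1] = 72 -> leaves = [5, 72, 7, 3]
  L0: [5, 72, 7, 3]
  L1: h(5,72)=(5*31+72)%997=227 h(7,3)=(7*31+3)%997=220 -> [227, 220]
  L2: h(227,220)=(227*31+220)%997=278 -> [278]
  root = 278 != target 865
Candidate C: set leaf[0] = 90 -> leaves = [90, 61, 7, 3]
  L0: [90, 61, 7, 3]
  L1: h(90,61)=(90*31+61)%997=857 h(7,3)=(7*31+3)%997=220 -> [857, 220]
  L2: h(857,220)=(857*31+220)%997=865 -> [865]
  root = 865 == target 865  ** MATCH **
Candidate C produces the target root.

Answer: C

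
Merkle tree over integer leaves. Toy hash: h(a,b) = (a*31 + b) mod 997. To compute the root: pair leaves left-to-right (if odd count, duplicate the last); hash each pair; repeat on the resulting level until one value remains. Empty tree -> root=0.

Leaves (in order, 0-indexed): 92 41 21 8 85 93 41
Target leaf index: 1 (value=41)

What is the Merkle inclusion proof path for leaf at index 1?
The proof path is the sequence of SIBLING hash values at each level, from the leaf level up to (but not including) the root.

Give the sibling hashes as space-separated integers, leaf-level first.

Answer: 92 659 138

Derivation:
L0 (leaves): [92, 41, 21, 8, 85, 93, 41], target index=1
L1: h(92,41)=(92*31+41)%997=899 [pair 0] h(21,8)=(21*31+8)%997=659 [pair 1] h(85,93)=(85*31+93)%997=734 [pair 2] h(41,41)=(41*31+41)%997=315 [pair 3] -> [899, 659, 734, 315]
  Sibling for proof at L0: 92
L2: h(899,659)=(899*31+659)%997=612 [pair 0] h(734,315)=(734*31+315)%997=138 [pair 1] -> [612, 138]
  Sibling for proof at L1: 659
L3: h(612,138)=(612*31+138)%997=167 [pair 0] -> [167]
  Sibling for proof at L2: 138
Root: 167
Proof path (sibling hashes from leaf to root): [92, 659, 138]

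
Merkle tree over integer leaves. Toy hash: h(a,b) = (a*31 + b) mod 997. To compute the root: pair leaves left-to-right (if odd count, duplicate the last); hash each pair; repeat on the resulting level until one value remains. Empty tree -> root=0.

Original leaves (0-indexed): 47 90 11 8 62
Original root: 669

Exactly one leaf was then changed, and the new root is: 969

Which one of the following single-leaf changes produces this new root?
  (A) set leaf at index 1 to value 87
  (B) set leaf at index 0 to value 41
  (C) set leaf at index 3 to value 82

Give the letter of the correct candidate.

Original leaves: [47, 90, 11, 8, 62]
Target new root: 969
Try each candidate change and compute the resulting root:
Candidate A: set leaf[1] = 87 -> leaves = [47, 87, 11, 8, 62]
  L0: [47, 87, 11, 8, 62]
  L1: h(47,87)=(47*31+87)%997=547 h(11,8)=(11*31+8)%997=349 h(62,62)=(62*31+62)%997=987 -> [547, 349, 987]
  L2: h(547,349)=(547*31+349)%997=357 h(987,987)=(987*31+987)%997=677 -> [357, 677]
  L3: h(357,677)=(357*31+677)%997=777 -> [777]
  root = 777 != target 969
Candidate B: set leaf[0] = 41 -> leaves = [41, 90, 11, 8, 62]
  L0: [41, 90, 11, 8, 62]
  L1: h(41,90)=(41*31+90)%997=364 h(11,8)=(11*31+8)%997=349 h(62,62)=(62*31+62)%997=987 -> [364, 349, 987]
  L2: h(364,349)=(364*31+349)%997=666 h(987,987)=(987*31+987)%997=677 -> [666, 677]
  L3: h(666,677)=(666*31+677)%997=386 -> [386]
  root = 386 != target 969
Candidate C: set leaf[3] = 82 -> leaves = [47, 90, 11, 82, 62]
  L0: [47, 90, 11, 82, 62]
  L1: h(47,90)=(47*31+90)%997=550 h(11,82)=(11*31+82)%997=423 h(62,62)=(62*31+62)%997=987 -> [550, 423, 987]
  L2: h(550,423)=(550*31+423)%997=524 h(987,987)=(987*31+987)%997=677 -> [524, 677]
  L3: h(524,677)=(524*31+677)%997=969 -> [969]
  root = 969 == target 969  ** MATCH **
Candidate C produces the target root.

Answer: C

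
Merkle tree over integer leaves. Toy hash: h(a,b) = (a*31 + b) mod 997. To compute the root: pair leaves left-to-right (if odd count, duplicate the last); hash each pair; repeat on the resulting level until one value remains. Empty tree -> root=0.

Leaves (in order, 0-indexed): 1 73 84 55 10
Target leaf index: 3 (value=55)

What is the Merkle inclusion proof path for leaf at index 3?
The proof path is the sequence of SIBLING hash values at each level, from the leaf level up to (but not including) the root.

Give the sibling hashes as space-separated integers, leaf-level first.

L0 (leaves): [1, 73, 84, 55, 10], target index=3
L1: h(1,73)=(1*31+73)%997=104 [pair 0] h(84,55)=(84*31+55)%997=665 [pair 1] h(10,10)=(10*31+10)%997=320 [pair 2] -> [104, 665, 320]
  Sibling for proof at L0: 84
L2: h(104,665)=(104*31+665)%997=898 [pair 0] h(320,320)=(320*31+320)%997=270 [pair 1] -> [898, 270]
  Sibling for proof at L1: 104
L3: h(898,270)=(898*31+270)%997=192 [pair 0] -> [192]
  Sibling for proof at L2: 270
Root: 192
Proof path (sibling hashes from leaf to root): [84, 104, 270]

Answer: 84 104 270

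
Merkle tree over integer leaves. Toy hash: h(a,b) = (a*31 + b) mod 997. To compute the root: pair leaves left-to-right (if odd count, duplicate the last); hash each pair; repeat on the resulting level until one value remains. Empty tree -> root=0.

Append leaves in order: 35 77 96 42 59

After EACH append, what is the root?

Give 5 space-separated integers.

Answer: 35 165 211 157 478

Derivation:
After append 35 (leaves=[35]):
  L0: [35]
  root=35
After append 77 (leaves=[35, 77]):
  L0: [35, 77]
  L1: h(35,77)=(35*31+77)%997=165 -> [165]
  root=165
After append 96 (leaves=[35, 77, 96]):
  L0: [35, 77, 96]
  L1: h(35,77)=(35*31+77)%997=165 h(96,96)=(96*31+96)%997=81 -> [165, 81]
  L2: h(165,81)=(165*31+81)%997=211 -> [211]
  root=211
After append 42 (leaves=[35, 77, 96, 42]):
  L0: [35, 77, 96, 42]
  L1: h(35,77)=(35*31+77)%997=165 h(96,42)=(96*31+42)%997=27 -> [165, 27]
  L2: h(165,27)=(165*31+27)%997=157 -> [157]
  root=157
After append 59 (leaves=[35, 77, 96, 42, 59]):
  L0: [35, 77, 96, 42, 59]
  L1: h(35,77)=(35*31+77)%997=165 h(96,42)=(96*31+42)%997=27 h(59,59)=(59*31+59)%997=891 -> [165, 27, 891]
  L2: h(165,27)=(165*31+27)%997=157 h(891,891)=(891*31+891)%997=596 -> [157, 596]
  L3: h(157,596)=(157*31+596)%997=478 -> [478]
  root=478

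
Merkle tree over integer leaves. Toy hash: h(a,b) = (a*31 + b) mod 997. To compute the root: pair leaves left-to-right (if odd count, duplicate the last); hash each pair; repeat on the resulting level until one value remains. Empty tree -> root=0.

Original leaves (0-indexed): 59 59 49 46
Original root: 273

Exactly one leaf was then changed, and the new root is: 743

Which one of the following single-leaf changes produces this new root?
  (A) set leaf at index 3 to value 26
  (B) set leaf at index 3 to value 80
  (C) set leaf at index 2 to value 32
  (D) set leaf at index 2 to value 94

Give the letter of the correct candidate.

Original leaves: [59, 59, 49, 46]
Target new root: 743
Try each candidate change and compute the resulting root:
Candidate A: set leaf[3] = 26 -> leaves = [59, 59, 49, 26]
  L0: [59, 59, 49, 26]
  L1: h(59,59)=(59*31+59)%997=891 h(49,26)=(49*31+26)%997=548 -> [891, 548]
  L2: h(891,548)=(891*31+548)%997=253 -> [253]
  root = 253 != target 743
Candidate B: set leaf[3] = 80 -> leaves = [59, 59, 49, 80]
  L0: [59, 59, 49, 80]
  L1: h(59,59)=(59*31+59)%997=891 h(49,80)=(49*31+80)%997=602 -> [891, 602]
  L2: h(891,602)=(891*31+602)%997=307 -> [307]
  root = 307 != target 743
Candidate C: set leaf[2] = 32 -> leaves = [59, 59, 32, 46]
  L0: [59, 59, 32, 46]
  L1: h(59,59)=(59*31+59)%997=891 h(32,46)=(32*31+46)%997=41 -> [891, 41]
  L2: h(891,41)=(891*31+41)%997=743 -> [743]
  root = 743 == target 743  ** MATCH **
Candidate D: set leaf[2] = 94 -> leaves = [59, 59, 94, 46]
  L0: [59, 59, 94, 46]
  L1: h(59,59)=(59*31+59)%997=891 h(94,46)=(94*31+46)%997=966 -> [891, 966]
  L2: h(891,966)=(891*31+966)%997=671 -> [671]
  root = 671 != target 743
Candidate C produces the target root.

Answer: C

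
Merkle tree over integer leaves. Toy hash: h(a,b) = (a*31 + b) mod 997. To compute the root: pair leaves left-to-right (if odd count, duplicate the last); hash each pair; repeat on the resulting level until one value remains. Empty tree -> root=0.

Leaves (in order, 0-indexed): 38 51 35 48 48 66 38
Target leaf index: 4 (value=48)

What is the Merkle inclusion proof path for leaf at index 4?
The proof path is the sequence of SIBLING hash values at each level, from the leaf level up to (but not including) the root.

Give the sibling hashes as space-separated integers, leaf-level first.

Answer: 66 219 349

Derivation:
L0 (leaves): [38, 51, 35, 48, 48, 66, 38], target index=4
L1: h(38,51)=(38*31+51)%997=232 [pair 0] h(35,48)=(35*31+48)%997=136 [pair 1] h(48,66)=(48*31+66)%997=557 [pair 2] h(38,38)=(38*31+38)%997=219 [pair 3] -> [232, 136, 557, 219]
  Sibling for proof at L0: 66
L2: h(232,136)=(232*31+136)%997=349 [pair 0] h(557,219)=(557*31+219)%997=537 [pair 1] -> [349, 537]
  Sibling for proof at L1: 219
L3: h(349,537)=(349*31+537)%997=389 [pair 0] -> [389]
  Sibling for proof at L2: 349
Root: 389
Proof path (sibling hashes from leaf to root): [66, 219, 349]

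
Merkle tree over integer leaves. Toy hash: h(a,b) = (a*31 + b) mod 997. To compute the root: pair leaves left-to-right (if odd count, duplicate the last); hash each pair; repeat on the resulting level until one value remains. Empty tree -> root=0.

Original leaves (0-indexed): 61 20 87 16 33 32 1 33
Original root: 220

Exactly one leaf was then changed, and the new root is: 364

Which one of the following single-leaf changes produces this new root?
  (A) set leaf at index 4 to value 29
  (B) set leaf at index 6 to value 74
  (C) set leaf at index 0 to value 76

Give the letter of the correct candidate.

Answer: A

Derivation:
Original leaves: [61, 20, 87, 16, 33, 32, 1, 33]
Target new root: 364
Try each candidate change and compute the resulting root:
Candidate A: set leaf[4] = 29 -> leaves = [61, 20, 87, 16, 29, 32, 1, 33]
  L0: [61, 20, 87, 16, 29, 32, 1, 33]
  L1: h(61,20)=(61*31+20)%997=914 h(87,16)=(87*31+16)%997=719 h(29,32)=(29*31+32)%997=931 h(1,33)=(1*31+33)%997=64 -> [914, 719, 931, 64]
  L2: h(914,719)=(914*31+719)%997=140 h(931,64)=(931*31+64)%997=12 -> [140, 12]
  L3: h(140,12)=(140*31+12)%997=364 -> [364]
  root = 364 == target 364  ** MATCH **
Candidate B: set leaf[6] = 74 -> leaves = [61, 20, 87, 16, 33, 32, 74, 33]
  L0: [61, 20, 87, 16, 33, 32, 74, 33]
  L1: h(61,20)=(61*31+20)%997=914 h(87,16)=(87*31+16)%997=719 h(33,32)=(33*31+32)%997=58 h(74,33)=(74*31+33)%997=333 -> [914, 719, 58, 333]
  L2: h(914,719)=(914*31+719)%997=140 h(58,333)=(58*31+333)%997=137 -> [140, 137]
  L3: h(140,137)=(140*31+137)%997=489 -> [489]
  root = 489 != target 364
Candidate C: set leaf[0] = 76 -> leaves = [76, 20, 87, 16, 33, 32, 1, 33]
  L0: [76, 20, 87, 16, 33, 32, 1, 33]
  L1: h(76,20)=(76*31+20)%997=382 h(87,16)=(87*31+16)%997=719 h(33,32)=(33*31+32)%997=58 h(1,33)=(1*31+33)%997=64 -> [382, 719, 58, 64]
  L2: h(382,719)=(382*31+719)%997=597 h(58,64)=(58*31+64)%997=865 -> [597, 865]
  L3: h(597,865)=(597*31+865)%997=429 -> [429]
  root = 429 != target 364
Candidate A produces the target root.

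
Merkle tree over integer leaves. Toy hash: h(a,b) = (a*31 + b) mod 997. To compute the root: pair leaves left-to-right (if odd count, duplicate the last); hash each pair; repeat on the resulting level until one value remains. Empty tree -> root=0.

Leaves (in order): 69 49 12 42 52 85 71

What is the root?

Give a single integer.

Answer: 909

Derivation:
L0: [69, 49, 12, 42, 52, 85, 71]
L1: h(69,49)=(69*31+49)%997=194 h(12,42)=(12*31+42)%997=414 h(52,85)=(52*31+85)%997=700 h(71,71)=(71*31+71)%997=278 -> [194, 414, 700, 278]
L2: h(194,414)=(194*31+414)%997=446 h(700,278)=(700*31+278)%997=44 -> [446, 44]
L3: h(446,44)=(446*31+44)%997=909 -> [909]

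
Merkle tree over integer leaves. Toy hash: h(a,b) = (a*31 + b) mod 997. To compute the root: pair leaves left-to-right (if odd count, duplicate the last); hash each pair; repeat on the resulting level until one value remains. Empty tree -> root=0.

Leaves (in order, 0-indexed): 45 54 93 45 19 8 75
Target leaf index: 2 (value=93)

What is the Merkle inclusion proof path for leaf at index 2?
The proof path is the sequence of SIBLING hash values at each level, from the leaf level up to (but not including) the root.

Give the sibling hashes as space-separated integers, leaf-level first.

L0 (leaves): [45, 54, 93, 45, 19, 8, 75], target index=2
L1: h(45,54)=(45*31+54)%997=452 [pair 0] h(93,45)=(93*31+45)%997=934 [pair 1] h(19,8)=(19*31+8)%997=597 [pair 2] h(75,75)=(75*31+75)%997=406 [pair 3] -> [452, 934, 597, 406]
  Sibling for proof at L0: 45
L2: h(452,934)=(452*31+934)%997=988 [pair 0] h(597,406)=(597*31+406)%997=967 [pair 1] -> [988, 967]
  Sibling for proof at L1: 452
L3: h(988,967)=(988*31+967)%997=688 [pair 0] -> [688]
  Sibling for proof at L2: 967
Root: 688
Proof path (sibling hashes from leaf to root): [45, 452, 967]

Answer: 45 452 967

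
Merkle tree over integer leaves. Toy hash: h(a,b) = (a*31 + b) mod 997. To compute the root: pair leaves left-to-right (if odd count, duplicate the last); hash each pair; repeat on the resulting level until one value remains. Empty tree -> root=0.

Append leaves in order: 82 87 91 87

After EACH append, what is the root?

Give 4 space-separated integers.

After append 82 (leaves=[82]):
  L0: [82]
  root=82
After append 87 (leaves=[82, 87]):
  L0: [82, 87]
  L1: h(82,87)=(82*31+87)%997=635 -> [635]
  root=635
After append 91 (leaves=[82, 87, 91]):
  L0: [82, 87, 91]
  L1: h(82,87)=(82*31+87)%997=635 h(91,91)=(91*31+91)%997=918 -> [635, 918]
  L2: h(635,918)=(635*31+918)%997=663 -> [663]
  root=663
After append 87 (leaves=[82, 87, 91, 87]):
  L0: [82, 87, 91, 87]
  L1: h(82,87)=(82*31+87)%997=635 h(91,87)=(91*31+87)%997=914 -> [635, 914]
  L2: h(635,914)=(635*31+914)%997=659 -> [659]
  root=659

Answer: 82 635 663 659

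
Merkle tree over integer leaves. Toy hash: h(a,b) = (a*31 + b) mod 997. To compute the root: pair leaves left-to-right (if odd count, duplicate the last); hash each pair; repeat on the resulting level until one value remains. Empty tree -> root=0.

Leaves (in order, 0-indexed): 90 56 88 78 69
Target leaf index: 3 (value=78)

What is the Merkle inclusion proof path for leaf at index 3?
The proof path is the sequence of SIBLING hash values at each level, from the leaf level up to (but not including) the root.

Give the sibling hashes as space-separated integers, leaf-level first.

Answer: 88 852 866

Derivation:
L0 (leaves): [90, 56, 88, 78, 69], target index=3
L1: h(90,56)=(90*31+56)%997=852 [pair 0] h(88,78)=(88*31+78)%997=812 [pair 1] h(69,69)=(69*31+69)%997=214 [pair 2] -> [852, 812, 214]
  Sibling for proof at L0: 88
L2: h(852,812)=(852*31+812)%997=305 [pair 0] h(214,214)=(214*31+214)%997=866 [pair 1] -> [305, 866]
  Sibling for proof at L1: 852
L3: h(305,866)=(305*31+866)%997=351 [pair 0] -> [351]
  Sibling for proof at L2: 866
Root: 351
Proof path (sibling hashes from leaf to root): [88, 852, 866]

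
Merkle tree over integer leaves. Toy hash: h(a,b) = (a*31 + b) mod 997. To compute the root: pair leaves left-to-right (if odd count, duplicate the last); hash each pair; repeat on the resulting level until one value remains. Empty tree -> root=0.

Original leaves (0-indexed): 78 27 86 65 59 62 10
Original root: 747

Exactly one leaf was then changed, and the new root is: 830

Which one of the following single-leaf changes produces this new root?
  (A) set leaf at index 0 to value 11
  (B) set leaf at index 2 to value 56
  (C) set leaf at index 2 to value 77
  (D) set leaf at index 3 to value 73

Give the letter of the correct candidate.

Original leaves: [78, 27, 86, 65, 59, 62, 10]
Target new root: 830
Try each candidate change and compute the resulting root:
Candidate A: set leaf[0] = 11 -> leaves = [11, 27, 86, 65, 59, 62, 10]
  L0: [11, 27, 86, 65, 59, 62, 10]
  L1: h(11,27)=(11*31+27)%997=368 h(86,65)=(86*31+65)%997=737 h(59,62)=(59*31+62)%997=894 h(10,10)=(10*31+10)%997=320 -> [368, 737, 894, 320]
  L2: h(368,737)=(368*31+737)%997=181 h(894,320)=(894*31+320)%997=118 -> [181, 118]
  L3: h(181,118)=(181*31+118)%997=744 -> [744]
  root = 744 != target 830
Candidate B: set leaf[2] = 56 -> leaves = [78, 27, 56, 65, 59, 62, 10]
  L0: [78, 27, 56, 65, 59, 62, 10]
  L1: h(78,27)=(78*31+27)%997=451 h(56,65)=(56*31+65)%997=804 h(59,62)=(59*31+62)%997=894 h(10,10)=(10*31+10)%997=320 -> [451, 804, 894, 320]
  L2: h(451,804)=(451*31+804)%997=827 h(894,320)=(894*31+320)%997=118 -> [827, 118]
  L3: h(827,118)=(827*31+118)%997=830 -> [830]
  root = 830 == target 830  ** MATCH **
Candidate C: set leaf[2] = 77 -> leaves = [78, 27, 77, 65, 59, 62, 10]
  L0: [78, 27, 77, 65, 59, 62, 10]
  L1: h(78,27)=(78*31+27)%997=451 h(77,65)=(77*31+65)%997=458 h(59,62)=(59*31+62)%997=894 h(10,10)=(10*31+10)%997=320 -> [451, 458, 894, 320]
  L2: h(451,458)=(451*31+458)%997=481 h(894,320)=(894*31+320)%997=118 -> [481, 118]
  L3: h(481,118)=(481*31+118)%997=74 -> [74]
  root = 74 != target 830
Candidate D: set leaf[3] = 73 -> leaves = [78, 27, 86, 73, 59, 62, 10]
  L0: [78, 27, 86, 73, 59, 62, 10]
  L1: h(78,27)=(78*31+27)%997=451 h(86,73)=(86*31+73)%997=745 h(59,62)=(59*31+62)%997=894 h(10,10)=(10*31+10)%997=320 -> [451, 745, 894, 320]
  L2: h(451,745)=(451*31+745)%997=768 h(894,320)=(894*31+320)%997=118 -> [768, 118]
  L3: h(768,118)=(768*31+118)%997=995 -> [995]
  root = 995 != target 830
Candidate B produces the target root.

Answer: B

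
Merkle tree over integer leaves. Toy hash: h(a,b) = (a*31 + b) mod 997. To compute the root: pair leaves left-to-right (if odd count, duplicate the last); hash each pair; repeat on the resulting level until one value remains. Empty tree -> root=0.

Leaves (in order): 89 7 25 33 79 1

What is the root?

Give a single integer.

L0: [89, 7, 25, 33, 79, 1]
L1: h(89,7)=(89*31+7)%997=772 h(25,33)=(25*31+33)%997=808 h(79,1)=(79*31+1)%997=456 -> [772, 808, 456]
L2: h(772,808)=(772*31+808)%997=812 h(456,456)=(456*31+456)%997=634 -> [812, 634]
L3: h(812,634)=(812*31+634)%997=881 -> [881]

Answer: 881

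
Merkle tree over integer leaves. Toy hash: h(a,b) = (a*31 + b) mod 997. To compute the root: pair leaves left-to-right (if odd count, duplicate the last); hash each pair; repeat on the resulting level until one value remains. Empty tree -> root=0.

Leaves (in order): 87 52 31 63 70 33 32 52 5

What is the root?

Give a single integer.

Answer: 157

Derivation:
L0: [87, 52, 31, 63, 70, 33, 32, 52, 5]
L1: h(87,52)=(87*31+52)%997=755 h(31,63)=(31*31+63)%997=27 h(70,33)=(70*31+33)%997=209 h(32,52)=(32*31+52)%997=47 h(5,5)=(5*31+5)%997=160 -> [755, 27, 209, 47, 160]
L2: h(755,27)=(755*31+27)%997=501 h(209,47)=(209*31+47)%997=544 h(160,160)=(160*31+160)%997=135 -> [501, 544, 135]
L3: h(501,544)=(501*31+544)%997=123 h(135,135)=(135*31+135)%997=332 -> [123, 332]
L4: h(123,332)=(123*31+332)%997=157 -> [157]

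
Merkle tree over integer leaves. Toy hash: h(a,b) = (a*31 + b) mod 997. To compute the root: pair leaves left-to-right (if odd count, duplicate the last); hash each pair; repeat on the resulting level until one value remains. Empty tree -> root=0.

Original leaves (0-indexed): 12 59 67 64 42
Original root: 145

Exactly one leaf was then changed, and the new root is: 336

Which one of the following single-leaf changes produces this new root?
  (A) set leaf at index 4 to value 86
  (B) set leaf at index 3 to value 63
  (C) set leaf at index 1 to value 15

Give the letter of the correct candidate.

Answer: A

Derivation:
Original leaves: [12, 59, 67, 64, 42]
Target new root: 336
Try each candidate change and compute the resulting root:
Candidate A: set leaf[4] = 86 -> leaves = [12, 59, 67, 64, 86]
  L0: [12, 59, 67, 64, 86]
  L1: h(12,59)=(12*31+59)%997=431 h(67,64)=(67*31+64)%997=147 h(86,86)=(86*31+86)%997=758 -> [431, 147, 758]
  L2: h(431,147)=(431*31+147)%997=547 h(758,758)=(758*31+758)%997=328 -> [547, 328]
  L3: h(547,328)=(547*31+328)%997=336 -> [336]
  root = 336 == target 336  ** MATCH **
Candidate B: set leaf[3] = 63 -> leaves = [12, 59, 67, 63, 42]
  L0: [12, 59, 67, 63, 42]
  L1: h(12,59)=(12*31+59)%997=431 h(67,63)=(67*31+63)%997=146 h(42,42)=(42*31+42)%997=347 -> [431, 146, 347]
  L2: h(431,146)=(431*31+146)%997=546 h(347,347)=(347*31+347)%997=137 -> [546, 137]
  L3: h(546,137)=(546*31+137)%997=114 -> [114]
  root = 114 != target 336
Candidate C: set leaf[1] = 15 -> leaves = [12, 15, 67, 64, 42]
  L0: [12, 15, 67, 64, 42]
  L1: h(12,15)=(12*31+15)%997=387 h(67,64)=(67*31+64)%997=147 h(42,42)=(42*31+42)%997=347 -> [387, 147, 347]
  L2: h(387,147)=(387*31+147)%997=180 h(347,347)=(347*31+347)%997=137 -> [180, 137]
  L3: h(180,137)=(180*31+137)%997=732 -> [732]
  root = 732 != target 336
Candidate A produces the target root.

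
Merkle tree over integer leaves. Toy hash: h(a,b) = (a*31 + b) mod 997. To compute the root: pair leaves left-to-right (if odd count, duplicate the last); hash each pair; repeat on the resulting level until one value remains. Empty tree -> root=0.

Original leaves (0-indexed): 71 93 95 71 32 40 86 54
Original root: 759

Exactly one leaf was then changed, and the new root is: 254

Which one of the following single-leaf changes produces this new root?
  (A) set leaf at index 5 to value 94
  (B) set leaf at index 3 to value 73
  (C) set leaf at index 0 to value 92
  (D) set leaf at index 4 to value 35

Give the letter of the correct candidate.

Answer: C

Derivation:
Original leaves: [71, 93, 95, 71, 32, 40, 86, 54]
Target new root: 254
Try each candidate change and compute the resulting root:
Candidate A: set leaf[5] = 94 -> leaves = [71, 93, 95, 71, 32, 94, 86, 54]
  L0: [71, 93, 95, 71, 32, 94, 86, 54]
  L1: h(71,93)=(71*31+93)%997=300 h(95,71)=(95*31+71)%997=25 h(32,94)=(32*31+94)%997=89 h(86,54)=(86*31+54)%997=726 -> [300, 25, 89, 726]
  L2: h(300,25)=(300*31+25)%997=352 h(89,726)=(89*31+726)%997=494 -> [352, 494]
  L3: h(352,494)=(352*31+494)%997=439 -> [439]
  root = 439 != target 254
Candidate B: set leaf[3] = 73 -> leaves = [71, 93, 95, 73, 32, 40, 86, 54]
  L0: [71, 93, 95, 73, 32, 40, 86, 54]
  L1: h(71,93)=(71*31+93)%997=300 h(95,73)=(95*31+73)%997=27 h(32,40)=(32*31+40)%997=35 h(86,54)=(86*31+54)%997=726 -> [300, 27, 35, 726]
  L2: h(300,27)=(300*31+27)%997=354 h(35,726)=(35*31+726)%997=814 -> [354, 814]
  L3: h(354,814)=(354*31+814)%997=821 -> [821]
  root = 821 != target 254
Candidate C: set leaf[0] = 92 -> leaves = [92, 93, 95, 71, 32, 40, 86, 54]
  L0: [92, 93, 95, 71, 32, 40, 86, 54]
  L1: h(92,93)=(92*31+93)%997=951 h(95,71)=(95*31+71)%997=25 h(32,40)=(32*31+40)%997=35 h(86,54)=(86*31+54)%997=726 -> [951, 25, 35, 726]
  L2: h(951,25)=(951*31+25)%997=593 h(35,726)=(35*31+726)%997=814 -> [593, 814]
  L3: h(593,814)=(593*31+814)%997=254 -> [254]
  root = 254 == target 254  ** MATCH **
Candidate D: set leaf[4] = 35 -> leaves = [71, 93, 95, 71, 35, 40, 86, 54]
  L0: [71, 93, 95, 71, 35, 40, 86, 54]
  L1: h(71,93)=(71*31+93)%997=300 h(95,71)=(95*31+71)%997=25 h(35,40)=(35*31+40)%997=128 h(86,54)=(86*31+54)%997=726 -> [300, 25, 128, 726]
  L2: h(300,25)=(300*31+25)%997=352 h(128,726)=(128*31+726)%997=706 -> [352, 706]
  L3: h(352,706)=(352*31+706)%997=651 -> [651]
  root = 651 != target 254
Candidate C produces the target root.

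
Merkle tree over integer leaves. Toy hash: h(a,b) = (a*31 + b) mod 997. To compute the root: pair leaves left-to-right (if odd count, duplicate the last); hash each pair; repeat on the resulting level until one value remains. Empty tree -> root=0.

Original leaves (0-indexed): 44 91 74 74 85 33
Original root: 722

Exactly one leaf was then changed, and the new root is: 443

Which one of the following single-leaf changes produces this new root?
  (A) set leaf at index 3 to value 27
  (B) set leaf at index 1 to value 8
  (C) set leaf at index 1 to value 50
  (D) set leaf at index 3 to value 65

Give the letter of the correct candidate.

Answer: D

Derivation:
Original leaves: [44, 91, 74, 74, 85, 33]
Target new root: 443
Try each candidate change and compute the resulting root:
Candidate A: set leaf[3] = 27 -> leaves = [44, 91, 74, 27, 85, 33]
  L0: [44, 91, 74, 27, 85, 33]
  L1: h(44,91)=(44*31+91)%997=458 h(74,27)=(74*31+27)%997=327 h(85,33)=(85*31+33)%997=674 -> [458, 327, 674]
  L2: h(458,327)=(458*31+327)%997=567 h(674,674)=(674*31+674)%997=631 -> [567, 631]
  L3: h(567,631)=(567*31+631)%997=262 -> [262]
  root = 262 != target 443
Candidate B: set leaf[1] = 8 -> leaves = [44, 8, 74, 74, 85, 33]
  L0: [44, 8, 74, 74, 85, 33]
  L1: h(44,8)=(44*31+8)%997=375 h(74,74)=(74*31+74)%997=374 h(85,33)=(85*31+33)%997=674 -> [375, 374, 674]
  L2: h(375,374)=(375*31+374)%997=35 h(674,674)=(674*31+674)%997=631 -> [35, 631]
  L3: h(35,631)=(35*31+631)%997=719 -> [719]
  root = 719 != target 443
Candidate C: set leaf[1] = 50 -> leaves = [44, 50, 74, 74, 85, 33]
  L0: [44, 50, 74, 74, 85, 33]
  L1: h(44,50)=(44*31+50)%997=417 h(74,74)=(74*31+74)%997=374 h(85,33)=(85*31+33)%997=674 -> [417, 374, 674]
  L2: h(417,374)=(417*31+374)%997=340 h(674,674)=(674*31+674)%997=631 -> [340, 631]
  L3: h(340,631)=(340*31+631)%997=204 -> [204]
  root = 204 != target 443
Candidate D: set leaf[3] = 65 -> leaves = [44, 91, 74, 65, 85, 33]
  L0: [44, 91, 74, 65, 85, 33]
  L1: h(44,91)=(44*31+91)%997=458 h(74,65)=(74*31+65)%997=365 h(85,33)=(85*31+33)%997=674 -> [458, 365, 674]
  L2: h(458,365)=(458*31+365)%997=605 h(674,674)=(674*31+674)%997=631 -> [605, 631]
  L3: h(605,631)=(605*31+631)%997=443 -> [443]
  root = 443 == target 443  ** MATCH **
Candidate D produces the target root.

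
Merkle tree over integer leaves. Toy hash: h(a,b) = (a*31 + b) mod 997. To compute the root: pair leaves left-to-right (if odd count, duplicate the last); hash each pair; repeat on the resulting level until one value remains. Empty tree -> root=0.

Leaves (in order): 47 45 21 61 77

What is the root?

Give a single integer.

L0: [47, 45, 21, 61, 77]
L1: h(47,45)=(47*31+45)%997=505 h(21,61)=(21*31+61)%997=712 h(77,77)=(77*31+77)%997=470 -> [505, 712, 470]
L2: h(505,712)=(505*31+712)%997=415 h(470,470)=(470*31+470)%997=85 -> [415, 85]
L3: h(415,85)=(415*31+85)%997=986 -> [986]

Answer: 986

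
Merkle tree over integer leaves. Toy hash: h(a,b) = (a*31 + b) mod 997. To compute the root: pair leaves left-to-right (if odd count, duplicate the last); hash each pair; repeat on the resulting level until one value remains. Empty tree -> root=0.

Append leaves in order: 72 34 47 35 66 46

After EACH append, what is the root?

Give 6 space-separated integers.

Answer: 72 272 963 951 356 713

Derivation:
After append 72 (leaves=[72]):
  L0: [72]
  root=72
After append 34 (leaves=[72, 34]):
  L0: [72, 34]
  L1: h(72,34)=(72*31+34)%997=272 -> [272]
  root=272
After append 47 (leaves=[72, 34, 47]):
  L0: [72, 34, 47]
  L1: h(72,34)=(72*31+34)%997=272 h(47,47)=(47*31+47)%997=507 -> [272, 507]
  L2: h(272,507)=(272*31+507)%997=963 -> [963]
  root=963
After append 35 (leaves=[72, 34, 47, 35]):
  L0: [72, 34, 47, 35]
  L1: h(72,34)=(72*31+34)%997=272 h(47,35)=(47*31+35)%997=495 -> [272, 495]
  L2: h(272,495)=(272*31+495)%997=951 -> [951]
  root=951
After append 66 (leaves=[72, 34, 47, 35, 66]):
  L0: [72, 34, 47, 35, 66]
  L1: h(72,34)=(72*31+34)%997=272 h(47,35)=(47*31+35)%997=495 h(66,66)=(66*31+66)%997=118 -> [272, 495, 118]
  L2: h(272,495)=(272*31+495)%997=951 h(118,118)=(118*31+118)%997=785 -> [951, 785]
  L3: h(951,785)=(951*31+785)%997=356 -> [356]
  root=356
After append 46 (leaves=[72, 34, 47, 35, 66, 46]):
  L0: [72, 34, 47, 35, 66, 46]
  L1: h(72,34)=(72*31+34)%997=272 h(47,35)=(47*31+35)%997=495 h(66,46)=(66*31+46)%997=98 -> [272, 495, 98]
  L2: h(272,495)=(272*31+495)%997=951 h(98,98)=(98*31+98)%997=145 -> [951, 145]
  L3: h(951,145)=(951*31+145)%997=713 -> [713]
  root=713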